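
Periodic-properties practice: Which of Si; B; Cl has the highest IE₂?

After 1 electron has been removed, what remains? Si⁺ still has 3 valence electrons; B⁺ still has 2 valence electrons; Cl⁺ still has 6 valence electrons.
All are still removing valence electrons, so compare the +1 ions as you would atoms: IE_2 generally rises across a period (higher Z_eff) and falls down a group (larger shell), subject to the usual subshell exceptions.
Valence configurations: Si⁺ [Ne]3s²3p¹, B⁺ [He]2s², Cl⁺ [Ne]3s²3p⁴.
Tabulated IE_2 (kJ/mol): Si 1577, B 2427, Cl 2298.
Putting it together, IE_2: Si < Cl < B.

B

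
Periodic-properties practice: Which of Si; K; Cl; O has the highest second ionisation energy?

O

Consider each +1 ion: Si⁺ still has 3 valence electrons; K⁺ is the bare [Ar] core; Cl⁺ still has 6 valence electrons; O⁺ still has 5 valence electrons.
Usually core removal costs more than valence removal, but here the competition is close: a tightly held n=2 valence electron can cost more to remove than an n=3 core electron, so the actual values have to decide it.
Valence configurations: Si⁺ [Ne]3s²3p¹, Cl⁺ [Ne]3s²3p⁴, O⁺ [He]2s²2p³.
The numbers (kJ/mol): Si 1577, K 3052, Cl 2298, O 3388.
Overall IE_2 order: Si < Cl < K < O.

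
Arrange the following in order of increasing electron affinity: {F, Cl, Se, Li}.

Li is in period 2, group 1; F is in period 2, group 17; Cl is in period 3, group 17; Se is in period 4, group 16.
EA tends to increase across a period and decrease down a group, though the pattern is less regular than for IE or radius.
Neither a single period nor a single group — weigh both effects.
Se > Li: the two effects oppose for this pair; the across-period effect wins (195 vs 60 kJ/mol).
F > Se: relative to Se, both the across-period and down-group shifts push F's electron affinity up.
Cl > F: this pair runs against the simple trend — see the exception note.
Note the exception: Cl has a higher electron affinity than F, contrary to the simple trend — F's small 2p subshell makes the incoming electron feel strong e⁻–e⁻ repulsion, so Cl actually releases more energy on gaining an electron.
For reference (kJ/mol): Li 60, F 328, Cl 349, Se 195.
So from lowest to highest: Li < Se < F < Cl.

Li, Se, F, Cl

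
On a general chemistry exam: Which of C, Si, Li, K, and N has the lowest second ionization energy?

Si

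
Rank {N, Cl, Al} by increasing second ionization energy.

After 1 electron has been removed, what remains? N⁺ still has 4 valence electrons; Cl⁺ still has 6 valence electrons; Al⁺ still has 2 valence electrons.
All are still removing valence electrons, so compare the +1 ions as you would atoms: IE_2 generally rises across a period (higher Z_eff) and falls down a group (larger shell), subject to the usual subshell exceptions.
Valence configurations: N⁺ [He]2s²2p², Cl⁺ [Ne]3s²3p⁴, Al⁺ [Ne]3s².
The numbers (kJ/mol): N 2856, Cl 2298, Al 1817.
Overall IE_2 order: Al < Cl < N.

Al < Cl < N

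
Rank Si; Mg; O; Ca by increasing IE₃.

Si < Ca < O < Mg

Consider each +2 ion: Si²⁺ still has 2 valence electrons; Mg²⁺ is the bare [Ne] core; O²⁺ still has 4 valence electrons; Ca²⁺ is the bare [Ar] core.
Usually core removal costs more than valence removal, but here the competition is close: a tightly held n=2 valence electron can cost more to remove than an n=3 core electron, so the actual values have to decide it.
Valence configurations: Si²⁺ [Ne]3s², O²⁺ [He]2s²2p².
The numbers (kJ/mol): Si 3232, Mg 7733, O 5300, Ca 4912.
Overall IE_3 order: Si < Ca < O < Mg.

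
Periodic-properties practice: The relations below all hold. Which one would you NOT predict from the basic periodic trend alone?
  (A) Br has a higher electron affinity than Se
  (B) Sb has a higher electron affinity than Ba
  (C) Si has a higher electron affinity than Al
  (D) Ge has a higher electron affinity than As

(D)

The general trend: electron affinity increases across a period and decreases down a group.
(A) Br (period 4, group 17) vs Se (period 4, group 16): the stated order agrees with the simple trend.
(B) Sb (period 5, group 15) vs Ba (period 6, group 2): the stated order agrees with the simple trend.
(C) Si (period 3, group 14) vs Al (period 3, group 13): the stated order agrees with the simple trend.
(D) Ge (period 4, group 14) vs As (period 4, group 15): the stated order contradicts the simple trend.
The exception is (D): adding an electron to As's half-filled 4p³ is unfavourable, so Ge (4p²) has the more exothermic EA.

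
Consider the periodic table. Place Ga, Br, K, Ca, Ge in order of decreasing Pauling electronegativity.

Smaller atoms with higher effective nuclear charge are more electronegative.
All lie in period 4, so electronegativity increases left to right.
So from highest to lowest: Br > Ge > Ga > Ca > K.

Br > Ge > Ga > Ca > K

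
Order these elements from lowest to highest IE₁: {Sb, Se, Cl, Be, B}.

B < Sb < Be < Se < Cl

Be is in period 2, group 2; B is in period 2, group 13; Cl is in period 3, group 17; Se is in period 4, group 16; Sb is in period 5, group 15.
IE₁ increases left→right with effective nuclear charge and decreases top→bottom as the valence shell moves farther out.
These span different periods and groups, so the two trends combine.
Sb > B: period and group pull opposite ways; the across-period shift dominates (831 vs 801 kJ/mol).
Be > Sb: period and group pull opposite ways; the down-group shift dominates (900 vs 831 kJ/mol).
Se > Be: the two effects oppose for this pair; the across-period effect wins (941 vs 900 kJ/mol).
Cl > Se: relative to Se, both the across-period and down-group shifts push Cl's first ionization energy up.
Note the exception: Be has a higher first ionization energy than B, contrary to the simple trend — removing B's lone 2p electron is easier than breaking Be's filled 2s².
Tabulated first ionization energy (kJ/mol): Be 900, B 801, Cl 1251, Se 941, Sb 831.
So from lowest to highest: B < Sb < Be < Se < Cl.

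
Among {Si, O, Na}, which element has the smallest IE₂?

IE_2 is the cost of taking one more electron from the +1 cation: Si⁺ still has 3 valence electrons; O⁺ still has 5 valence electrons; Na⁺ is the bare [Ne] core.
Core electrons are held far more tightly than valence electrons, so Na tops the IE_2 order.
Valence configurations: Si⁺ [Ne]3s²3p¹, O⁺ [He]2s²2p³.
Approximate IE_2 values (kJ/mol): Si 1577, O 3388, Na 4562.
Hence IE_2: Si < O < Na.

Si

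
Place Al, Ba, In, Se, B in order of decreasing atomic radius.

Across a period the added protons contract the valence shell; down a group each new principal shell makes the atom larger.
These span different periods and groups, so the two trends combine.
Se > B: period and group pull opposite ways; the down-group shift dominates (116 vs 85 pm).
Al > Se: the two effects oppose for this pair; the across-period effect wins (126 vs 116 pm).
In > Al: In sits below Al in group 13, so the down-group effect alone puts In larger.
Ba > In: relative to In, both the across-period and down-group shifts push Ba's atomic radius up.
Tabulated atomic radius (pm): B 85, Al 126, Se 116, In 142, Ba 196.
So from largest to smallest: Ba > In > Al > Se > B.

Ba, In, Al, Se, B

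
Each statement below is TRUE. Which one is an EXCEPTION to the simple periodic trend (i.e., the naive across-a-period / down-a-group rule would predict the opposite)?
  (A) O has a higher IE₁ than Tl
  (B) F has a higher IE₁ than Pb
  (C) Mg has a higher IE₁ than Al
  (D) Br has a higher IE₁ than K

(C)

The general trend: IE₁ increases across a period and decreases down a group.
(A) O (period 2, group 16) vs Tl (period 6, group 13): the stated order agrees with the simple trend.
(B) F (period 2, group 17) vs Pb (period 6, group 14): the stated order agrees with the simple trend.
(C) Mg (period 3, group 2) vs Al (period 3, group 13): the stated order contradicts the simple trend.
(D) Br (period 4, group 17) vs K (period 4, group 1): the stated order agrees with the simple trend.
The exception is (C): Al's single 3p electron is easier to remove than one from Mg's filled 3s².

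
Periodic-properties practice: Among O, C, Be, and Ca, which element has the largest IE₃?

The third ionization energy removes an electron from the +2 ion. For each element: O²⁺ still has 4 valence electrons; C²⁺ still has 2 valence electrons; Be²⁺ is the bare [He] core; Ca²⁺ is the bare [Ar] core.
Usually core removal costs more than valence removal, but here the competition is close: a tightly held n=2 valence electron can cost more to remove than an n=3 core electron, so the actual values have to decide it.
Valence configurations: O²⁺ [He]2s²2p², C²⁺ [He]2s².
Approximate IE_3 values (kJ/mol): O 5300, C 4620, Be 14849, Ca 4912.
So the third ionization energies run C < Ca < O < Be.

Be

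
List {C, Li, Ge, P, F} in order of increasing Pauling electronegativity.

Li is in period 2, group 1; C is in period 2, group 14; F is in period 2, group 17; P is in period 3, group 15; Ge is in period 4, group 14.
Smaller atoms with higher effective nuclear charge are more electronegative.
Neither a single period nor a single group — weigh both effects.
Ge > Li: period and group pull opposite ways; the across-period shift dominates (2.01 vs 0.98).
P > Ge: both effects reinforce here, so P is clearly the higher of the two.
C > P: period and group pull opposite ways; the down-group shift dominates (2.55 vs 2.19).
F > C: F lies to the right of C in period 2, so the across-period effect alone puts F higher.
Approximate values (Pauling): Li 0.98, C 2.55, F 3.98, P 2.19, Ge 2.01.
So from lowest to highest: Li < Ge < P < C < F.

Li < Ge < P < C < F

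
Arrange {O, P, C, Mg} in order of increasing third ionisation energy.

After 2 electrons have been removed, what remains? O²⁺ still has 4 valence electrons; P²⁺ still has 3 valence electrons; C²⁺ still has 2 valence electrons; Mg²⁺ is the bare [Ne] core.
Breaking into a closed-shell core is much more expensive than removing a leftover valence electron — Mg has the largest IE_3 here.
Valence configurations: O²⁺ [He]2s²2p², P²⁺ [Ne]3s²3p¹, C²⁺ [He]2s².
The numbers (kJ/mol): O 5300, P 2914, C 4620, Mg 7733.
Putting it together, IE_3: P < C < O < Mg.

P < C < O < Mg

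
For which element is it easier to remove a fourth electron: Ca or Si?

After 3 electrons have been removed, what remains? Ca³⁺ is already 1 electron into the core; Si³⁺ still has 1 valence electron.
Breaking into a closed-shell core is much more expensive than removing a leftover valence electron — Ca has the largest IE_4 here.
Tabulated IE_4 (kJ/mol): Ca 6491, Si 4356.
Hence IE_4: Si < Ca.

Si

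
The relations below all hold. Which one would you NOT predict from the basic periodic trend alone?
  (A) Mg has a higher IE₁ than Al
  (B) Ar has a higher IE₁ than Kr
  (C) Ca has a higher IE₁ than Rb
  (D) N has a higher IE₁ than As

(A)

The general trend: IE₁ increases across a period and decreases down a group.
(A) Mg (period 3, group 2) vs Al (period 3, group 13): the stated order contradicts the simple trend.
(B) Ar (period 3, group 18) vs Kr (period 4, group 18): the stated order agrees with the simple trend.
(C) Ca (period 4, group 2) vs Rb (period 5, group 1): the stated order agrees with the simple trend.
(D) N (period 2, group 15) vs As (period 4, group 15): the stated order agrees with the simple trend.
The exception is (A): Al's single 3p electron is easier to remove than one from Mg's filled 3s².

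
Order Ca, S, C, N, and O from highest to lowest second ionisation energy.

O > N > C > S > Ca

The second ionization energy removes an electron from the +1 ion. For each element: Ca⁺ still has 1 valence electron; S⁺ still has 5 valence electrons; C⁺ still has 3 valence electrons; N⁺ still has 4 valence electrons; O⁺ still has 5 valence electrons.
All are still removing valence electrons, so compare the +1 ions as you would atoms: IE_2 generally rises across a period (higher Z_eff) and falls down a group (larger shell), subject to the usual subshell exceptions.
Valence configurations: Ca⁺ [Ar]4s¹, S⁺ [Ne]3s²3p³, C⁺ [He]2s²2p¹, N⁺ [He]2s²2p², O⁺ [He]2s²2p³.
Tabulated IE_2 (kJ/mol): Ca 1145, S 2252, C 2353, N 2856, O 3388.
Hence IE_2: Ca < S < C < N < O.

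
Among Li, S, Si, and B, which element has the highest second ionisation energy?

Consider each +1 ion: Li⁺ is the bare [He] core; S⁺ still has 5 valence electrons; Si⁺ still has 3 valence electrons; B⁺ still has 2 valence electrons.
Core electrons are held far more tightly than valence electrons, so Li tops the IE_2 order.
Valence configurations: S⁺ [Ne]3s²3p³, Si⁺ [Ne]3s²3p¹, B⁺ [He]2s².
Approximate IE_2 values (kJ/mol): Li 7298, S 2252, Si 1577, B 2427.
Overall IE_2 order: Si < S < B < Li.

Li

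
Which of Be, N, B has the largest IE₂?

After 1 electron has been removed, what remains? Be⁺ still has 1 valence electron; N⁺ still has 4 valence electrons; B⁺ still has 2 valence electrons.
All are still removing valence electrons, so compare the +1 ions as you would atoms: IE_2 generally rises across a period (higher Z_eff) and falls down a group (larger shell), subject to the usual subshell exceptions.
Valence configurations: Be⁺ [He]2s¹, N⁺ [He]2s²2p², B⁺ [He]2s².
The numbers (kJ/mol): Be 1757, N 2856, B 2427.
Putting it together, IE_2: Be < B < N.

N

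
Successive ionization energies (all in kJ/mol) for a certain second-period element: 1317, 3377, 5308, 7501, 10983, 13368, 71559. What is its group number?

Look for the largest jump between consecutive ionization energies: IE7/IE6 ≈ 5.4, far larger than any earlier ratio.
That jump marks the point where a core electron is being removed. So the atom has 6 valence electrons.
A main-group element with 6 valence electrons is in group 16.

Group 16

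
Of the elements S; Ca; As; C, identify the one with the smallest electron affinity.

C is in period 2, group 14; S is in period 3, group 16; Ca is in period 4, group 2; As is in period 4, group 15.
Atoms with high Z_eff and room in the valence shell (especially the halogens) have the most exothermic electron affinities.
These span different periods and groups, so the two trends combine.
As > Ca: As lies to the right of Ca in period 4, so the across-period effect alone puts As higher.
C > As: the two effects oppose for this pair; the down-group effect wins (122 vs 78 kJ/mol).
S > C: period and group pull opposite ways; the across-period shift dominates (200 vs 122 kJ/mol).
For reference (kJ/mol): C 122, S 200, Ca 2, As 78.
The smallest electron affinity among these belongs to Ca.

Ca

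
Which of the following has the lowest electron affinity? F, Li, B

B

Li is in period 2, group 1; B is in period 2, group 13; F is in period 2, group 17.
EA tends to increase across a period and decrease down a group, though the pattern is less regular than for IE or radius.
All lie in period 2; the across-period trend (electron affinity increases left to right) applies, with the exception below.
Note the exception: Li has a higher electron affinity than B, contrary to the simple trend — B's ns²np¹ configuration gives only a small electron affinity — the sparsely filled np subshell binds an added electron weakly.
For reference (kJ/mol): Li 60, B 27, F 328.
The lowest electron affinity among these belongs to B.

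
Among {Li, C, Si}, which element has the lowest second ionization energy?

Si

The second ionization energy removes an electron from the +1 ion. For each element: Li⁺ is the bare [He] core; C⁺ still has 3 valence electrons; Si⁺ still has 3 valence electrons.
Pulling an electron out of a noble-gas core costs far more than removing a remaining valence electron, so Li sits at the high end of IE_2.
Valence configurations: C⁺ [He]2s²2p¹, Si⁺ [Ne]3s²3p¹.
Approximate IE_2 values (kJ/mol): Li 7298, C 2353, Si 1577.
Overall IE_2 order: Si < C < Li.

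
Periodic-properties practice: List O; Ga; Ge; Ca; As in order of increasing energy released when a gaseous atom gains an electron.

Ca < Ga < As < Ge < O

Electron affinity generally becomes more exothermic across a period toward the halogens and less exothermic down a group.
Here both period and group differ, so the two effects have to be weighed against each other.
Ga > Ca: Ga lies to the right of Ca in period 4, so the across-period effect alone puts Ga higher.
As > Ga: As lies to the right of Ga in period 4, so the across-period effect alone puts As higher.
Ge > As: this pair runs against the simple trend — see the exception note.
O > Ge: both effects reinforce here, so O is clearly the higher of the two.
Note the exception: Ge has a higher electron affinity than As, contrary to the simple trend — adding an electron to As's half-filled 4p³ is unfavourable, so Ge (4p²) has the more exothermic EA.
Tabulated electron affinity (kJ/mol): O 141, Ca 2, Ga 29, Ge 119, As 78.
So from lowest to highest: Ca < Ga < As < Ge < O.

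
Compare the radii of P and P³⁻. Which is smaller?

Forming P³⁻ adds 3 electrons to P. More electron–electron repulsion in the same shell, with unchanged nuclear charge, lets the cloud expand.
An anion is larger than its parent atom: P³⁻ > P.

P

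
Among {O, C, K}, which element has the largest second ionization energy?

The second ionization energy removes an electron from the +1 ion. For each element: O⁺ still has 5 valence electrons; C⁺ still has 3 valence electrons; K⁺ is the bare [Ar] core.
Usually core removal costs more than valence removal, but here the competition is close: a tightly held n=2 valence electron can cost more to remove than an n=3 core electron, so the actual values have to decide it.
Valence configurations: O⁺ [He]2s²2p³, C⁺ [He]2s²2p¹.
The numbers (kJ/mol): O 3388, C 2353, K 3052.
So the second ionization energies run C < K < O.

O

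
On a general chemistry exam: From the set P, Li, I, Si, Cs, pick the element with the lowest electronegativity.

EN rises left→right (higher Z_eff, smaller atoms) and falls top→bottom (larger, more shielded atoms).
Neither a single period nor a single group — weigh both effects.
Li > Cs: Li sits above Cs in group 1, so the down-group effect alone puts Li higher.
Si > Li: period and group pull opposite ways; the across-period shift dominates (1.90 vs 0.98).
P > Si: P lies to the right of Si in period 3, so the across-period effect alone puts P higher.
I > P: period and group pull opposite ways; the across-period shift dominates (2.66 vs 2.19).
Tabulated electronegativity (Pauling): Li 0.98, Si 1.90, P 2.19, I 2.66, Cs 0.79.
The lowest electronegativity among these belongs to Cs.

Cs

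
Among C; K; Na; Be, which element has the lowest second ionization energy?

Be

The second ionization energy removes an electron from the +1 ion. For each element: C⁺ still has 3 valence electrons; K⁺ is the bare [Ar] core; Na⁺ is the bare [Ne] core; Be⁺ still has 1 valence electron.
Breaking into a closed-shell core is much more expensive than removing a leftover valence electron — K and Na have the largest IE_2 here.
Valence configurations: C⁺ [He]2s²2p¹, Be⁺ [He]2s¹.
Approximate IE_2 values (kJ/mol): C 2353, K 3052, Na 4562, Be 1757.
Overall IE_2 order: Be < C < K < Na.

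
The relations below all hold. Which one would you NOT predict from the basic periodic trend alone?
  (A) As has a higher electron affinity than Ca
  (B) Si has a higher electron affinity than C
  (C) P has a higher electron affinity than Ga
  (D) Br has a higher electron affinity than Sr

(B)

The general trend: electron affinity increases across a period and decreases down a group.
(A) As (period 4, group 15) vs Ca (period 4, group 2): the stated order agrees with the simple trend.
(B) Si (period 3, group 14) vs C (period 2, group 14): the stated order contradicts the simple trend.
(C) P (period 3, group 15) vs Ga (period 4, group 13): the stated order agrees with the simple trend.
(D) Br (period 4, group 17) vs Sr (period 5, group 2): the stated order agrees with the simple trend.
The exception is (B): Si's larger, more diffuse 3p orbitals accept an added electron slightly more readily than C's compact 2p.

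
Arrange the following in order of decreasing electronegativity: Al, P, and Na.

Na is in period 3, group 1; Al is in period 3, group 13; P is in period 3, group 15.
Smaller atoms with higher effective nuclear charge are more electronegative.
All lie in period 3, so electronegativity increases left to right.
So from highest to lowest: P > Al > Na.

P > Al > Na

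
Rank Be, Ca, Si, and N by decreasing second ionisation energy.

The second ionization energy removes an electron from the +1 ion. For each element: Be⁺ still has 1 valence electron; Ca⁺ still has 1 valence electron; Si⁺ still has 3 valence electrons; N⁺ still has 4 valence electrons.
All are still removing valence electrons, so compare the +1 ions as you would atoms: IE_2 generally rises across a period (higher Z_eff) and falls down a group (larger shell), subject to the usual subshell exceptions.
Valence configurations: Be⁺ [He]2s¹, Ca⁺ [Ar]4s¹, Si⁺ [Ne]3s²3p¹, N⁺ [He]2s²2p².
Tabulated IE_2 (kJ/mol): Be 1757, Ca 1145, Si 1577, N 2856.
Overall IE_2 order: Ca < Si < Be < N.

N, Be, Si, Ca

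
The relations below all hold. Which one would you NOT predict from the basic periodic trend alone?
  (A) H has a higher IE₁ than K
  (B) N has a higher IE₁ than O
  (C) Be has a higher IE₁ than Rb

The general trend: IE₁ increases across a period and decreases down a group.
(A) H (period 1, group 1) vs K (period 4, group 1): the stated order agrees with the simple trend.
(B) N (period 2, group 15) vs O (period 2, group 16): the stated order contradicts the simple trend.
(C) Be (period 2, group 2) vs Rb (period 5, group 1): the stated order agrees with the simple trend.
The exception is (B): pairing an electron in O's 2p⁴ costs repulsion energy, so O ionizes more easily than half-filled N (2p³).

(B)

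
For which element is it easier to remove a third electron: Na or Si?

IE_3 is the cost of taking one more electron from the +2 cation: Na²⁺ is already 1 electron into the core; Si²⁺ still has 2 valence electrons.
Pulling an electron out of a noble-gas core costs far more than removing a remaining valence electron, so Na sits at the high end of IE_3.
Approximate IE_3 values (kJ/mol): Na 6910, Si 3232.
Overall IE_3 order: Si < Na.

Si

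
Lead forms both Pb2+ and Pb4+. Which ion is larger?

Pb2+

Both ions have Z = 82 protons, but Pb4+ has lost more electrons, so its remaining electrons feel a larger effective nuclear charge per electron and are pulled in more tightly.
Higher positive charge → smaller ion, so Pb2+ > Pb4+.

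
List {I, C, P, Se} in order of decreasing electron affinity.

I > Se > C > P

C is in period 2, group 14; P is in period 3, group 15; Se is in period 4, group 16; I is in period 5, group 17.
Electron affinity generally becomes more exothermic across a period toward the halogens and less exothermic down a group.
A diagonal step moves right (one effect) and down (the opposite effect) at once.
C > P: the two effects oppose for this pair; the down-group effect wins (122 vs 72 kJ/mol).
Se > C: the two effects oppose for this pair; the across-period effect wins (195 vs 122 kJ/mol).
I > Se: period and group pull opposite ways; the across-period shift dominates (295 vs 195 kJ/mol).
Tabulated electron affinity (kJ/mol): C 122, P 72, Se 195, I 295.
So from highest to lowest: I > Se > C > P.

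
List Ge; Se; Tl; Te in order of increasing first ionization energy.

Tl < Ge < Te < Se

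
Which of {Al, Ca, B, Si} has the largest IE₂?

B

After 1 electron has been removed, what remains? Al⁺ still has 2 valence electrons; Ca⁺ still has 1 valence electron; B⁺ still has 2 valence electrons; Si⁺ still has 3 valence electrons.
All are still removing valence electrons, so compare the +1 ions as you would atoms: IE_2 generally rises across a period (higher Z_eff) and falls down a group (larger shell), subject to the usual subshell exceptions.
Valence configurations: Al⁺ [Ne]3s², Ca⁺ [Ar]4s¹, B⁺ [He]2s², Si⁺ [Ne]3s²3p¹.
Si⁺ loses a lone 3p electron whereas Al⁺ must break into a filled 3s² pair, so IE_2(Al) > IE_2(Si) even though Si has the higher nuclear charge.
Tabulated IE_2 (kJ/mol): Al 1817, Ca 1145, B 2427, Si 1577.
Hence IE_2: Ca < Si < Al < B.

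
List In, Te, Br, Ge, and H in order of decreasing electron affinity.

Br, Te, Ge, H, In

H is in period 1, group 1; Ge is in period 4, group 14; Br is in period 4, group 17; In is in period 5, group 13; Te is in period 5, group 16.
Adding an electron releases more energy for atoms nearer the top right (short of the noble gases).
These span different periods and groups, so the two trends combine.
H > In: the two effects oppose for this pair; the down-group effect wins (73 vs 29 kJ/mol).
Ge > H: period and group pull opposite ways; the across-period shift dominates (119 vs 73 kJ/mol).
Te > Ge: period and group pull opposite ways; the across-period shift dominates (190 vs 119 kJ/mol).
Br > Te: both effects reinforce here, so Br is clearly the higher of the two.
For reference (kJ/mol): H 73, Ge 119, Br 325, In 29, Te 190.
So from highest to lowest: Br > Te > Ge > H > In.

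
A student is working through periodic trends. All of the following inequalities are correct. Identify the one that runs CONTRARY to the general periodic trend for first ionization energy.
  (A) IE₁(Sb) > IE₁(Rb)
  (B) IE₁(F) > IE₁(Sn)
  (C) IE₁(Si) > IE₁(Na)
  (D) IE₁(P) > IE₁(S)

(D)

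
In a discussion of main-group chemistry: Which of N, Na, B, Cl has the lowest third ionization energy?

B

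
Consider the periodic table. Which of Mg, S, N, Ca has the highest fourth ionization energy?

Mg

The fourth ionization energy removes an electron from the +3 ion. For each element: Mg³⁺ is already 1 electron into the core; S³⁺ still has 3 valence electrons; N³⁺ still has 2 valence electrons; Ca³⁺ is already 1 electron into the core.
Usually core removal costs more than valence removal, but here the competition is close: a tightly held n=2 valence electron can cost more to remove than an n=3 core electron, so the actual values have to decide it.
Valence configurations: S³⁺ [Ne]3s²3p¹, N³⁺ [He]2s².
The numbers (kJ/mol): Mg 10543, S 4556, N 7475, Ca 6491.
Putting it together, IE_4: S < Ca < N < Mg.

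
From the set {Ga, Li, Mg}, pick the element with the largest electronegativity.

Smaller atoms with higher effective nuclear charge are more electronegative.
These sit on a diagonal, where the across-period and down-group effects partly cancel.
Mg > Li: period and group pull opposite ways; the across-period shift dominates (1.31 vs 0.98).
Ga > Mg: the two effects oppose for this pair; the across-period effect wins (1.81 vs 1.31).
For reference (Pauling): Li 0.98, Mg 1.31, Ga 1.81.
The largest electronegativity among these belongs to Ga.

Ga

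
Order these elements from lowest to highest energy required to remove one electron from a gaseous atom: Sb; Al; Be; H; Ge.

Al < Ge < Sb < Be < H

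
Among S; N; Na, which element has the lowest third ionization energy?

After 2 electrons have been removed, what remains? S²⁺ still has 4 valence electrons; N²⁺ still has 3 valence electrons; Na²⁺ is already 1 electron into the core.
Pulling an electron out of a noble-gas core costs far more than removing a remaining valence electron, so Na sits at the high end of IE_3.
Valence configurations: S²⁺ [Ne]3s²3p², N²⁺ [He]2s²2p¹.
The numbers (kJ/mol): S 3357, N 4578, Na 6910.
Putting it together, IE_3: S < N < Na.

S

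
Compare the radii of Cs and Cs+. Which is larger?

Cs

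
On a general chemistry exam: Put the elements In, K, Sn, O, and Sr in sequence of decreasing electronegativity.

O > Sn > In > Sr > K

O is in period 2, group 16; K is in period 4, group 1; Sr is in period 5, group 2; In is in period 5, group 13; Sn is in period 5, group 14.
Smaller atoms with higher effective nuclear charge are more electronegative.
These span different periods and groups, so the two trends combine.
Sr > K: the two effects oppose for this pair; the across-period effect wins (0.95 vs 0.82).
In > Sr: both are in period 5; the period trend gives In the larger value.
Sn > In: Sn lies to the right of In in period 5, so the across-period effect alone puts Sn higher.
O > Sn: relative to Sn, both the across-period and down-group shifts push O's electronegativity up.
Tabulated electronegativity (Pauling): O 3.44, K 0.82, Sr 0.95, In 1.78, Sn 1.96.
So from highest to lowest: O > Sn > In > Sr > K.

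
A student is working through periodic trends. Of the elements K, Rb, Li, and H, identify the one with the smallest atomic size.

H is in period 1, group 1; Li is in period 2, group 1; K is in period 4, group 1; Rb is in period 5, group 1.
Atomic radius shrinks across a period as nuclear charge pulls the same shell inward, and grows down a group as new shells are added.
All are in group 1, so atomic radius increases down the group.
The smallest atomic size among these belongs to H.

H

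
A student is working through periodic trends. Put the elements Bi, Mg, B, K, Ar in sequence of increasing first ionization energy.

K, Bi, Mg, B, Ar

B is in period 2, group 13; Mg is in period 3, group 2; Ar is in period 3, group 18; K is in period 4, group 1; Bi is in period 6, group 15.
Across a period the outer electron is held more tightly (higher IE₁); down a group it sits in a higher shell, more shielded, and comes off more easily.
These span different periods and groups, so the two trends combine.
Bi > K: the two effects oppose for this pair; the across-period effect wins (703 vs 419 kJ/mol).
Mg > Bi: period and group pull opposite ways; the down-group shift dominates (738 vs 703 kJ/mol).
B > Mg: relative to Mg, both the across-period and down-group shifts push B's first ionization energy up.
Ar > B: period and group pull opposite ways; the across-period shift dominates (1521 vs 801 kJ/mol).
Approximate values (kJ/mol): B 801, Mg 738, Ar 1521, K 419, Bi 703.
So from lowest to highest: K < Bi < Mg < B < Ar.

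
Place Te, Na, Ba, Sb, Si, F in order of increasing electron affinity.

F is in period 2, group 17; Na is in period 3, group 1; Si is in period 3, group 14; Sb is in period 5, group 15; Te is in period 5, group 16; Ba is in period 6, group 2.
Adding an electron releases more energy for atoms nearer the top right (short of the noble gases).
Neither a single period nor a single group — weigh both effects.
Na > Ba: period and group pull opposite ways; the down-group shift dominates (53 vs 14 kJ/mol).
Sb > Na: period and group pull opposite ways; the across-period shift dominates (103 vs 53 kJ/mol).
Si > Sb: period and group pull opposite ways; the down-group shift dominates (134 vs 103 kJ/mol).
Te > Si: period and group pull opposite ways; the across-period shift dominates (190 vs 134 kJ/mol).
F > Te: relative to Te, both the across-period and down-group shifts push F's electron affinity up.
Approximate values (kJ/mol): F 328, Na 53, Si 134, Sb 103, Te 190, Ba 14.
So from lowest to highest: Ba < Na < Sb < Si < Te < F.

Ba < Na < Sb < Si < Te < F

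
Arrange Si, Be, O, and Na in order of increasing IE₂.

Si, Be, O, Na

IE_2 is the cost of taking one more electron from the +1 cation: Si⁺ still has 3 valence electrons; Be⁺ still has 1 valence electron; O⁺ still has 5 valence electrons; Na⁺ is the bare [Ne] core.
Core electrons are held far more tightly than valence electrons, so Na tops the IE_2 order.
Valence configurations: Si⁺ [Ne]3s²3p¹, Be⁺ [He]2s¹, O⁺ [He]2s²2p³.
Tabulated IE_2 (kJ/mol): Si 1577, Be 1757, O 3388, Na 4562.
Overall IE_2 order: Si < Be < O < Na.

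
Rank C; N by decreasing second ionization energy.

N > C

Consider each +1 ion: C⁺ still has 3 valence electrons; N⁺ still has 4 valence electrons.
All are still removing valence electrons, so compare the +1 ions as you would atoms: IE_2 generally rises across a period (higher Z_eff) and falls down a group (larger shell), subject to the usual subshell exceptions.
Valence configurations: C⁺ [He]2s²2p¹, N⁺ [He]2s²2p².
Tabulated IE_2 (kJ/mol): C 2353, N 2856.
Hence IE_2: C < N.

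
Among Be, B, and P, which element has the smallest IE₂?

IE_2 is the cost of taking one more electron from the +1 cation: Be⁺ still has 1 valence electron; B⁺ still has 2 valence electrons; P⁺ still has 4 valence electrons.
All are still removing valence electrons, so compare the +1 ions as you would atoms: IE_2 generally rises across a period (higher Z_eff) and falls down a group (larger shell), subject to the usual subshell exceptions.
Valence configurations: Be⁺ [He]2s¹, B⁺ [He]2s², P⁺ [Ne]3s²3p².
Approximate IE_2 values (kJ/mol): Be 1757, B 2427, P 1907.
So the second ionization energies run Be < P < B.

Be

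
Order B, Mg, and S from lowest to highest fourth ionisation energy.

S < Mg < B

Consider each +3 ion: B³⁺ is the bare [He] core; Mg³⁺ is already 1 electron into the core; S³⁺ still has 3 valence electrons.
Breaking into a closed-shell core is much more expensive than removing a leftover valence electron — Mg and B have the largest IE_4 here.
Tabulated IE_4 (kJ/mol): B 25026, Mg 10543, S 4556.
Overall IE_4 order: S < Mg < B.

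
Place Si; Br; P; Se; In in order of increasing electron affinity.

In < P < Si < Se < Br

Adding an electron releases more energy for atoms nearer the top right (short of the noble gases).
Here both period and group differ, so the two effects have to be weighed against each other.
P > In: both effects reinforce here, so P is clearly the higher of the two.
Si > P: this pair runs against the simple trend — see the exception note.
Se > Si: period and group pull opposite ways; the across-period shift dominates (195 vs 134 kJ/mol).
Br > Se: Br lies to the right of Se in period 4, so the across-period effect alone puts Br higher.
Note the exception: Si has a higher electron affinity than P, contrary to the simple trend — adding an electron to P's half-filled 3p³ is unfavourable, so Si (3p²) has the more exothermic EA.
Approximate values (kJ/mol): Si 134, P 72, Se 195, Br 325, In 29.
So from lowest to highest: In < P < Si < Se < Br.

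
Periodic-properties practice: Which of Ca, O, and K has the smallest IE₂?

Ca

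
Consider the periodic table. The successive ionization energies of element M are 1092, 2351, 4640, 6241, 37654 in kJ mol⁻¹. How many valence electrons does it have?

Look for the largest jump between consecutive ionization energies: IE5/IE4 ≈ 6.0, far larger than any earlier ratio.
That jump marks the point where a core electron is being removed. So the atom has 4 valence electrons.

4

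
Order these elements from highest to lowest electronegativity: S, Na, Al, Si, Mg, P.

S > P > Si > Al > Mg > Na

Atoms toward the upper right of the periodic table pull bonding electrons most strongly.
All lie in period 3, so electronegativity increases left to right.
So from highest to lowest: S > P > Si > Al > Mg > Na.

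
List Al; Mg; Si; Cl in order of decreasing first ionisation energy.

First ionization energy rises across a period (greater Z_eff holds electrons more tightly) and falls down a group (valence electrons are farther from the nucleus).
All lie in period 3; the across-period trend (first ionization energy increases left to right) applies, with the exception below.
Note the exception: Mg has a higher first ionization energy than Al, contrary to the simple trend — Al's single 3p electron is easier to remove than one from Mg's filled 3s².
Approximate values (kJ/mol): Mg 738, Al 578, Si 786, Cl 1251.
So from highest to lowest: Cl > Si > Mg > Al.

Cl > Si > Mg > Al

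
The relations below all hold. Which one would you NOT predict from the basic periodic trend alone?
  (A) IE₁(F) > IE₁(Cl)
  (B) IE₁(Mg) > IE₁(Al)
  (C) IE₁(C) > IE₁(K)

The general trend: first ionisation energy increases across a period and decreases down a group.
(A) F (period 2, group 17) vs Cl (period 3, group 17): the stated order agrees with the simple trend.
(B) Mg (period 3, group 2) vs Al (period 3, group 13): the stated order contradicts the simple trend.
(C) C (period 2, group 14) vs K (period 4, group 1): the stated order agrees with the simple trend.
The exception is (B): Al's single 3p electron is easier to remove than one from Mg's filled 3s².

(B)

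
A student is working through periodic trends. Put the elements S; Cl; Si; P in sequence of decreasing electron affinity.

Cl > S > Si > P

Adding an electron releases more energy for atoms nearer the top right (short of the noble gases).
All lie in period 3; the across-period trend (electron affinity increases left to right) applies, with the exception below.
Note the exception: Si has a higher electron affinity than P, contrary to the simple trend — adding an electron to P's half-filled 3p³ is unfavourable, so Si (3p²) has the more exothermic EA.
Tabulated electron affinity (kJ/mol): Si 134, P 72, S 200, Cl 349.
So from highest to lowest: Cl > S > Si > P.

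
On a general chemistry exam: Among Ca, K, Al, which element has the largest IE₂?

K

Consider each +1 ion: Ca⁺ still has 1 valence electron; K⁺ is the bare [Ar] core; Al⁺ still has 2 valence electrons.
Breaking into a closed-shell core is much more expensive than removing a leftover valence electron — K has the largest IE_2 here.
Valence configurations: Ca⁺ [Ar]4s¹, Al⁺ [Ne]3s².
The numbers (kJ/mol): Ca 1145, K 3052, Al 1817.
So the second ionization energies run Ca < Al < K.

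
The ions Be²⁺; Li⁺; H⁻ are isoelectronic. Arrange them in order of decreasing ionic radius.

All of these have 2 electrons, so size is governed by nuclear charge alone: the more protons, the stronger the pull on the same electron cloud, and the smaller the ion.
Nuclear charges: Be²⁺ (Z=4), Li⁺ (Z=3), H⁻ (Z=1).
Largest to smallest: H⁻ > Li⁺ > Be²⁺.

H⁻, Li⁺, Be²⁺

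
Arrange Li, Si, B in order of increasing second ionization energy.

Si < B < Li

IE_2 is the cost of taking one more electron from the +1 cation: Li⁺ is the bare [He] core; Si⁺ still has 3 valence electrons; B⁺ still has 2 valence electrons.
Core electrons are held far more tightly than valence electrons, so Li tops the IE_2 order.
Valence configurations: Si⁺ [Ne]3s²3p¹, B⁺ [He]2s².
Tabulated IE_2 (kJ/mol): Li 7298, Si 1577, B 2427.
So the second ionization energies run Si < B < Li.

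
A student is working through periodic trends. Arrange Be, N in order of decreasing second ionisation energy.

The second ionization energy removes an electron from the +1 ion. For each element: Be⁺ still has 1 valence electron; N⁺ still has 4 valence electrons.
All are still removing valence electrons, so compare the +1 ions as you would atoms: IE_2 generally rises across a period (higher Z_eff) and falls down a group (larger shell), subject to the usual subshell exceptions.
Valence configurations: Be⁺ [He]2s¹, N⁺ [He]2s²2p².
Tabulated IE_2 (kJ/mol): Be 1757, N 2856.
Putting it together, IE_2: Be < N.

N > Be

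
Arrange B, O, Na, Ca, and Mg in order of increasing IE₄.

After 3 electrons have been removed, what remains? B³⁺ is the bare [He] core; O³⁺ still has 3 valence electrons; Na³⁺ is already 2 electrons into the core; Ca³⁺ is already 1 electron into the core; Mg³⁺ is already 1 electron into the core.
Usually core removal costs more than valence removal, but here the competition is close: a tightly held n=2 valence electron can cost more to remove than an n=3 core electron, so the actual values have to decide it.
The numbers (kJ/mol): B 25026, O 7469, Na 9543, Ca 6491, Mg 10543.
Putting it together, IE_4: Ca < O < Na < Mg < B.

Ca, O, Na, Mg, B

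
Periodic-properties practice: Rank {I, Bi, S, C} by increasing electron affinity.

Bi, C, S, I

Atoms with high Z_eff and room in the valence shell (especially the halogens) have the most exothermic electron affinities.
These span different periods and groups, so the two trends combine.
C > Bi: the two effects oppose for this pair; the down-group effect wins (122 vs 91 kJ/mol).
S > C: period and group pull opposite ways; the across-period shift dominates (200 vs 122 kJ/mol).
I > S: period and group pull opposite ways; the across-period shift dominates (295 vs 200 kJ/mol).
For reference (kJ/mol): C 122, S 200, I 295, Bi 91.
So from lowest to highest: Bi < C < S < I.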